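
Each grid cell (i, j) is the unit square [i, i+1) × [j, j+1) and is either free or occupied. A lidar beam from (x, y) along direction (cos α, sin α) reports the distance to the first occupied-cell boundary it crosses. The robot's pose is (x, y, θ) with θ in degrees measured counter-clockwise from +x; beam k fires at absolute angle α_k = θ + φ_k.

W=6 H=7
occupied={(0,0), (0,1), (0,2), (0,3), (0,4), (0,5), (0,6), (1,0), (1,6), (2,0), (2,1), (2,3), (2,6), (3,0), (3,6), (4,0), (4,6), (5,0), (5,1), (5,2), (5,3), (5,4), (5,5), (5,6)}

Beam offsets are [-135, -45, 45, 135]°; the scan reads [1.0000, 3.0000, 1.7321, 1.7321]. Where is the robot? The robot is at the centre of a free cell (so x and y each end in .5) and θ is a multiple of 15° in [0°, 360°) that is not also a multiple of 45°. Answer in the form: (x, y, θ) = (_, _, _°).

Enumerate (i+0.5, j+0.5, θ) over the 18 free cells and 16 admissible headings. For each, cast all 4 beams and compare to the given ranges.
  (4.5, 2.5, 60°): beam 1 = 1.5529 ≠ 1.0000 ✗
  (4.5, 1.5, 345°): beam 2 = 0.5774 ≠ 3.0000 ✗
  (3.5, 2.5, 240°): beam 1 = 3.6235 ≠ 1.0000 ✗
  (1.5, 4.5, 150°): beam 1 = 3.6235 ≠ 1.0000 ✗
  (4.5, 4.5, 240°): beam 1 = 1.5529 ≠ 1.0000 ✗
  …
  (3.5, 4.5, 345°): r_1=1.0000, r_2=3.0000, r_3=1.7321, r_4=1.7321 — all match ✓
Only this pose fits every beam.

(x, y, θ) = (3.5, 4.5, 345°)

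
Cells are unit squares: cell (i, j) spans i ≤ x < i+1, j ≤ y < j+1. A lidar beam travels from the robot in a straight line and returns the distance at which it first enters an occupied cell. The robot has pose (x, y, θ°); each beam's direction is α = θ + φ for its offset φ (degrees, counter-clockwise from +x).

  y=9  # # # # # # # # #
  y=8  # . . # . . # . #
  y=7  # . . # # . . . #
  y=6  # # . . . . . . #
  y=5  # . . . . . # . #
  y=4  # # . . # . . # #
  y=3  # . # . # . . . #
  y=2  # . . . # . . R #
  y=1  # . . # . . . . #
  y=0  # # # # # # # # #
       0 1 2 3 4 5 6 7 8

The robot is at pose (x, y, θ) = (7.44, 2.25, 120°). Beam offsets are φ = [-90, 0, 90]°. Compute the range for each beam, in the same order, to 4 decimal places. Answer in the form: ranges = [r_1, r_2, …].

ranges = [0.6466, 5.4848, 2.5000]

beam 1: φ=-90°, α=30°
  cosα=0.8660 sinα=0.5000 | (7,2) | tMaxX 0.6466 tMaxY 1.5000 | tΔX 1.1547 tΔY 2.0000
    t=0.6466 [x] (8,2) — stop
  → r_1 = 0.6466
beam 2: φ=0°, α=120°
  cosα=-0.5000 sinα=0.8660 | (7,2) | tMaxX 0.8800 tMaxY 0.8660 | tΔX 2.0000 tΔY 1.1547
    t=0.8660 [y] (7,3)
    t=0.8800 [x] (6,3)
    t=2.0207 [y] (6,4)
    t=2.8800 [x] (5,4)
    t=3.1754 [y] (5,5)
    t=4.3301 [y] (5,6)
    t=4.8800 [x] (4,6)
    t=5.4848 [y] (4,7) — stop
  → r_2 = 5.4848
beam 3: φ=90°, α=210°
  cosα=-0.8660 sinα=-0.5000 | (7,2) | tMaxX 0.5081 tMaxY 0.5000 | tΔX 1.1547 tΔY 2.0000
    t=0.5000 [y] (7,1)
    t=0.5081 [x] (6,1)
    t=1.6628 [x] (5,1)
    t=2.5000 [y] (5,0) — stop
  → r_3 = 2.5000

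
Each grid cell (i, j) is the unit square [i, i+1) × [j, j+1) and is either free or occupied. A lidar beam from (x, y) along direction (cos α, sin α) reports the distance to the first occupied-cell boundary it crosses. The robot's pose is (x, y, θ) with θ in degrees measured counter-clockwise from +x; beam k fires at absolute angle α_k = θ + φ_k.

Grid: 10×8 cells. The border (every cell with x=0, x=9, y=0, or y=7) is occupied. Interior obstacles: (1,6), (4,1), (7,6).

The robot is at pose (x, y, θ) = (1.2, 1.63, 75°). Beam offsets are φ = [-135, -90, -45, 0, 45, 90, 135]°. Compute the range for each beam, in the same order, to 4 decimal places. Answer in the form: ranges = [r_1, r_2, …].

ranges = [0.7275, 2.4341, 9.0067, 5.5594, 0.4000, 0.2071, 0.2309]

beam 1: φ=-135°, α=300°
  dir = (cos 300°, sin 300°) = (0.5000, -0.8660); from cell (1,1)
  next x-line at t=1.6000, next y-line at t=0.7275; Δt_x=2.0000, Δt_y=1.1547
    y: enter (1,0) at t=0.7275 ← occupied
  → r_1 = 0.7275
beam 2: φ=-90°, α=345°
  dir = (cos 345°, sin 345°) = (0.9659, -0.2588); from cell (1,1)
  next x-line at t=0.8282, next y-line at t=2.4341; Δt_x=1.0353, Δt_y=3.8637
    x: enter (2,1) at t=0.8282
    x: enter (3,1) at t=1.8635
    y: enter (3,0) at t=2.4341 ← occupied
  → r_2 = 2.4341
beam 3: φ=-45°, α=30°
  dir = (cos 30°, sin 30°) = (0.8660, 0.5000); from cell (1,1)
  next x-line at t=0.9238, next y-line at t=0.7400; Δt_x=1.1547, Δt_y=2.0000
    y: enter (1,2) at t=0.7400
    x: enter (2,2) at t=0.9238
    x: enter (3,2) at t=2.0785
    y: enter (3,3) at t=2.7400
    x: enter (4,3) at t=3.2332
    x: enter (5,3) at t=4.3879
    y: enter (5,4) at t=4.7400
    x: enter (6,4) at t=5.5426
    x: enter (7,4) at t=6.6973
    y: enter (7,5) at t=6.7400
    x: enter (8,5) at t=7.8520
    y: enter (8,6) at t=8.7400
    x: enter (9,6) at t=9.0067 ← occupied
  → r_3 = 9.0067
beam 4: φ=0°, α=75°
  dir = (cos 75°, sin 75°) = (0.2588, 0.9659); from cell (1,1)
  next x-line at t=3.0910, next y-line at t=0.3831; Δt_x=3.8637, Δt_y=1.0353
    y: enter (1,2) at t=0.3831
    y: enter (1,3) at t=1.4183
    y: enter (1,4) at t=2.4536
    x: enter (2,4) at t=3.0910
    y: enter (2,5) at t=3.4889
    y: enter (2,6) at t=4.5242
    y: enter (2,7) at t=5.5594 ← occupied
  → r_4 = 5.5594
beam 5: φ=45°, α=120°
  dir = (cos 120°, sin 120°) = (-0.5000, 0.8660); from cell (1,1)
  next x-line at t=0.4000, next y-line at t=0.4272; Δt_x=2.0000, Δt_y=1.1547
    x: enter (0,1) at t=0.4000 ← occupied
  → r_5 = 0.4000
beam 6: φ=90°, α=165°
  dir = (cos 165°, sin 165°) = (-0.9659, 0.2588); from cell (1,1)
  next x-line at t=0.2071, next y-line at t=1.4296; Δt_x=1.0353, Δt_y=3.8637
    x: enter (0,1) at t=0.2071 ← occupied
  → r_6 = 0.2071
beam 7: φ=135°, α=210°
  dir = (cos 210°, sin 210°) = (-0.8660, -0.5000); from cell (1,1)
  next x-line at t=0.2309, next y-line at t=1.2600; Δt_x=1.1547, Δt_y=2.0000
    x: enter (0,1) at t=0.2309 ← occupied
  → r_7 = 0.2309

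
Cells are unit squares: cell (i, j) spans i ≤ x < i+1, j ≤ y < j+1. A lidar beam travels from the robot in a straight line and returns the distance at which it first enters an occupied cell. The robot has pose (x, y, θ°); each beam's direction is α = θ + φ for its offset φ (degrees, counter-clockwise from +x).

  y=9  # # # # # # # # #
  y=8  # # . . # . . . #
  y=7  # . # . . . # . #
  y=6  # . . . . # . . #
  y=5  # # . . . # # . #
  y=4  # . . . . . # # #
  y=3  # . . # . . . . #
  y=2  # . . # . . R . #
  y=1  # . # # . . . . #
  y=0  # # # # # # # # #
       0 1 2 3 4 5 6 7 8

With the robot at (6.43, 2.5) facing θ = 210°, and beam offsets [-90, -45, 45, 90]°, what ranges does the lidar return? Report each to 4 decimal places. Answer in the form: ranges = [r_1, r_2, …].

beam 1: φ=-90°, α=120°
  cosα=-0.5000 sinα=0.8660 | (6,2) | tMaxX 0.8600 tMaxY 0.5774 | tΔX 2.0000 tΔY 1.1547
    t=0.5774 [y] (6,3)
    t=0.8600 [x] (5,3)
    t=1.7321 [y] (5,4)
    t=2.8600 [x] (4,4)
    t=2.8868 [y] (4,5)
    t=4.0415 [y] (4,6)
    t=4.8600 [x] (3,6)
    t=5.1962 [y] (3,7)
    t=6.3509 [y] (3,8)
    t=6.8600 [x] (2,8)
    t=7.5056 [y] (2,9) — stop
  → r_1 = 7.5056
beam 2: φ=-45°, α=165°
  cosα=-0.9659 sinα=0.2588 | (6,2) | tMaxX 0.4452 tMaxY 1.9319 | tΔX 1.0353 tΔY 3.8637
    t=0.4452 [x] (5,2)
    t=1.4804 [x] (4,2)
    t=1.9319 [y] (4,3)
    t=2.5157 [x] (3,3) — stop
  → r_2 = 2.5157
beam 3: φ=45°, α=255°
  cosα=-0.2588 sinα=-0.9659 | (6,2) | tMaxX 1.6614 tMaxY 0.5176 | tΔX 3.8637 tΔY 1.0353
    t=0.5176 [y] (6,1)
    t=1.5529 [y] (6,0) — stop
  → r_3 = 1.5529
beam 4: φ=90°, α=300°
  cosα=0.5000 sinα=-0.8660 | (6,2) | tMaxX 1.1400 tMaxY 0.5774 | tΔX 2.0000 tΔY 1.1547
    t=0.5774 [y] (6,1)
    t=1.1400 [x] (7,1)
    t=1.7321 [y] (7,0) — stop
  → r_4 = 1.7321

ranges = [7.5056, 2.5157, 1.5529, 1.7321]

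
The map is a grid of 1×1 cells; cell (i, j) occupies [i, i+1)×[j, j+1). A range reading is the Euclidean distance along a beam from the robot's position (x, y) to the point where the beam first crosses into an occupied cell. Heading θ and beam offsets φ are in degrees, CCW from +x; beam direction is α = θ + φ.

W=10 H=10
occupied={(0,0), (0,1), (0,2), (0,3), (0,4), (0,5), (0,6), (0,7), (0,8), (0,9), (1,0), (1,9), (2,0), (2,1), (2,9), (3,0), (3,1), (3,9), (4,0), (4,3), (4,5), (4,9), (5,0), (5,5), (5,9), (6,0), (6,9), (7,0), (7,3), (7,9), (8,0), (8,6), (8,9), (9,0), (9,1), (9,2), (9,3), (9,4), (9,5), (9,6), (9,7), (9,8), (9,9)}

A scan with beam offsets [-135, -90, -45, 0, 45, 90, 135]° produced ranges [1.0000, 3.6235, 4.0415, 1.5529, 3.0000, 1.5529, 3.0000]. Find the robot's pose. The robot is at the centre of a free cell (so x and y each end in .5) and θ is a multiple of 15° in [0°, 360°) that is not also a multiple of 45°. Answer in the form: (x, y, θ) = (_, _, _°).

(x, y, θ) = (7.5, 5.5, 165°)

The pose lattice has 57·16 = 912 candidates. Test each by forward raycasting.
  (6.5, 8.5, 285°): beam 2 = 5.6940 ≠ 3.6235 ✗
  (7.5, 5.5, 30°): beam 1 = 1.5529 ≠ 1.0000 ✗
  (5.5, 4.5, 255°): beam 1 = 0.5774 ≠ 1.0000 ✗
  (5.5, 8.5, 345°): beam 1 = 5.1962 ≠ 1.0000 ✗
  …
  (7.5, 5.5, 165°): r_1=1.0000, r_2=3.6235, r_3=4.0415, r_4=1.5529, r_5=3.0000, r_6=1.5529, r_7=3.0000 — all match ✓
Only this pose fits every beam.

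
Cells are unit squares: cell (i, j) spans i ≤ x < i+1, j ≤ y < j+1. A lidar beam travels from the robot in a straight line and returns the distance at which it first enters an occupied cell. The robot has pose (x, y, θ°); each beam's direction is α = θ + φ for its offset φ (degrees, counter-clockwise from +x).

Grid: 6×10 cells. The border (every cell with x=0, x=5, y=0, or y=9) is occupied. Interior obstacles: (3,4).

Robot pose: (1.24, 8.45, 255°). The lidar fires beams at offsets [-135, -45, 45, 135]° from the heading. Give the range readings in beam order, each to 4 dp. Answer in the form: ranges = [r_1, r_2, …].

ranges = [0.4800, 0.2771, 3.9837, 1.1000]

beam 1: φ=-135°, α=120°
  d=(-0.5000,0.8660)  start (1,8)  tX=0.4800 tY=0.6351  stride 1/|dx|=2.0000 1/|dy|=1.1547
    cross x-line → (0,8), t=0.4800 (wall)
  → r_1 = 0.4800
beam 2: φ=-45°, α=210°
  d=(-0.8660,-0.5000)  start (1,8)  tX=0.2771 tY=0.9000  stride 1/|dx|=1.1547 1/|dy|=2.0000
    cross x-line → (0,8), t=0.2771 (wall)
  → r_2 = 0.2771
beam 3: φ=45°, α=300°
  d=(0.5000,-0.8660)  start (1,8)  tX=1.5200 tY=0.5196  stride 1/|dx|=2.0000 1/|dy|=1.1547
    cross y-line → (1,7), t=0.5196
    cross x-line → (2,7), t=1.5200
    cross y-line → (2,6), t=1.6743
    cross y-line → (2,5), t=2.8290
    cross x-line → (3,5), t=3.5200
    cross y-line → (3,4), t=3.9837 (wall)
  → r_3 = 3.9837
beam 4: φ=135°, α=30°
  d=(0.8660,0.5000)  start (1,8)  tX=0.8776 tY=1.1000  stride 1/|dx|=1.1547 1/|dy|=2.0000
    cross x-line → (2,8), t=0.8776
    cross y-line → (2,9), t=1.1000 (wall)
  → r_4 = 1.1000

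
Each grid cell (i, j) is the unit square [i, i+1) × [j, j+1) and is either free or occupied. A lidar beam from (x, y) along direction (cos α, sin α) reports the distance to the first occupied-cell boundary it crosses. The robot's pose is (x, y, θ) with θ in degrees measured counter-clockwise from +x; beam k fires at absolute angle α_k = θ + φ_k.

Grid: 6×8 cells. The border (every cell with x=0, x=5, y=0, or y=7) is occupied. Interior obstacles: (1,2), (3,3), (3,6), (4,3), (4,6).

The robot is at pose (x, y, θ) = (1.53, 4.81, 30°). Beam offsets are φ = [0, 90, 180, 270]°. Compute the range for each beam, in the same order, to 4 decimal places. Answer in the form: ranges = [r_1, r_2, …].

beam 1: φ=0°, α=30°
  dir = (cos 30°, sin 30°) = (0.8660, 0.5000); from cell (1,4)
  next x-line at t=0.5427, next y-line at t=0.3800; Δt_x=1.1547, Δt_y=2.0000
    y: enter (1,5) at t=0.3800
    x: enter (2,5) at t=0.5427
    x: enter (3,5) at t=1.6974
    y: enter (3,6) at t=2.3800 ← occupied
  → r_1 = 2.3800
beam 2: φ=90°, α=120°
  dir = (cos 120°, sin 120°) = (-0.5000, 0.8660); from cell (1,4)
  next x-line at t=1.0600, next y-line at t=0.2194; Δt_x=2.0000, Δt_y=1.1547
    y: enter (1,5) at t=0.2194
    x: enter (0,5) at t=1.0600 ← occupied
  → r_2 = 1.0600
beam 3: φ=180°, α=210°
  dir = (cos 210°, sin 210°) = (-0.8660, -0.5000); from cell (1,4)
  next x-line at t=0.6120, next y-line at t=1.6200; Δt_x=1.1547, Δt_y=2.0000
    x: enter (0,4) at t=0.6120 ← occupied
  → r_3 = 0.6120
beam 4: φ=270°, α=300°
  dir = (cos 300°, sin 300°) = (0.5000, -0.8660); from cell (1,4)
  next x-line at t=0.9400, next y-line at t=0.9353; Δt_x=2.0000, Δt_y=1.1547
    y: enter (1,3) at t=0.9353
    x: enter (2,3) at t=0.9400
    y: enter (2,2) at t=2.0900
    x: enter (3,2) at t=2.9400
    y: enter (3,1) at t=3.2447
    y: enter (3,0) at t=4.3994 ← occupied
  → r_4 = 4.3994

ranges = [2.3800, 1.0600, 0.6120, 4.3994]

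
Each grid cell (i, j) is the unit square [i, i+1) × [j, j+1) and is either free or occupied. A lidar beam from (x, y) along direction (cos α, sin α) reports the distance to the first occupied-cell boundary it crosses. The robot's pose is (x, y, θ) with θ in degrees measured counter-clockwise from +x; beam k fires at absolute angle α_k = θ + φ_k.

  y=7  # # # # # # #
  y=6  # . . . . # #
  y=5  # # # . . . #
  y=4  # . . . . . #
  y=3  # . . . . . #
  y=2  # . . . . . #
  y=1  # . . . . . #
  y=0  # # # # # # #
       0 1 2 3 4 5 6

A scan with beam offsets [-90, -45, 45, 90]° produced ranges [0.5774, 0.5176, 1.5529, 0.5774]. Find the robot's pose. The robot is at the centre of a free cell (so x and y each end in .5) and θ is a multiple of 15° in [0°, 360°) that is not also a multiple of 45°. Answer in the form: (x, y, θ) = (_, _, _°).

The pose lattice has 27·16 = 432 candidates. Test each by forward raycasting.
  (3.5, 4.5, 60°): beam 1 = 2.8868 ≠ 0.5774 ✗
  (2.5, 2.5, 330°): beam 1 = 1.7321 ≠ 0.5774 ✗
  (1.5, 3.5, 210°): beam 1 = 1.0000 ≠ 0.5774 ✗
  …
  (2.5, 6.5, 150°): r_1=0.5774, r_2=0.5176, r_3=1.5529, r_4=0.5774 — all match ✓
Unique over the lattice → pose = (2.5, 6.5, 150°).

(x, y, θ) = (2.5, 6.5, 150°)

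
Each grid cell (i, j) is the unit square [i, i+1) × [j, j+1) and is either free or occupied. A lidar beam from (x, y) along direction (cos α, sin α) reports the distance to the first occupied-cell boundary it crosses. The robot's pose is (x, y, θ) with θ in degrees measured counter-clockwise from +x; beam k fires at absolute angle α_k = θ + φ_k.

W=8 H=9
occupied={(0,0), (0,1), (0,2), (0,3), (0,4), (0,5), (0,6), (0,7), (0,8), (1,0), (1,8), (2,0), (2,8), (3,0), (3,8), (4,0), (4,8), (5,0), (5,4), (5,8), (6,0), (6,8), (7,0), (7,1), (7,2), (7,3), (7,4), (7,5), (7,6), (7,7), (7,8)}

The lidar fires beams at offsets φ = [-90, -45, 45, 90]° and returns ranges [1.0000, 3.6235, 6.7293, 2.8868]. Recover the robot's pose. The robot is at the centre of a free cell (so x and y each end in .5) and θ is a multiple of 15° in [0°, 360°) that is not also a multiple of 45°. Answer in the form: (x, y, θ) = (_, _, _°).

(x, y, θ) = (3.5, 1.5, 60°)

Enumerate (i+0.5, j+0.5, θ) over the 41 free cells and 16 admissible headings. For each, cast all 4 beams and compare to the given ranges.
  (5.5, 1.5, 255°): beam 1 = 4.6587 ≠ 1.0000 ✗
  (3.5, 1.5, 195°): beam 1 = 6.7293 ≠ 1.0000 ✗
  (3.5, 5.5, 165°): beam 1 = 2.5882 ≠ 1.0000 ✗
  …
  (3.5, 1.5, 60°): r_1=1.0000, r_2=3.6235, r_3=6.7293, r_4=2.8868 — all match ✓
Unique over the lattice → pose = (3.5, 1.5, 60°).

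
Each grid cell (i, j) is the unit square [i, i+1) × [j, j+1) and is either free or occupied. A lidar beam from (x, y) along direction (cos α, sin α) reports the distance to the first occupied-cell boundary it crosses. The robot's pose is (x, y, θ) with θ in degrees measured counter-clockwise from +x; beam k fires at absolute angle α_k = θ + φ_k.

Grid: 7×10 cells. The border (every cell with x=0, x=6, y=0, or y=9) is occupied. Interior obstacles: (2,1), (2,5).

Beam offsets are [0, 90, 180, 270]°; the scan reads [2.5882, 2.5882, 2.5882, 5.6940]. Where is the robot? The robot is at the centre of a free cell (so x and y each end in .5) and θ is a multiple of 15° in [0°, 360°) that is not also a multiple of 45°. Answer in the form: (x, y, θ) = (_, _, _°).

(x, y, θ) = (3.5, 6.5, 15°)

The pose lattice has 38·16 = 608 candidates. Test each by forward raycasting.
  (5.5, 8.5, 150°): beam 1 = 1.0000 ≠ 2.5882 ✗
  (3.5, 5.5, 30°): beam 1 = 2.8868 ≠ 2.5882 ✗
  (1.5, 3.5, 285°): beam 1 = 1.9319 ≠ 2.5882 ✗
  (4.5, 6.5, 240°): beam 1 = 6.3509 ≠ 2.5882 ✗
  (1.5, 5.5, 210°): beam 1 = 0.5774 ≠ 2.5882 ✗
  …
  (3.5, 6.5, 15°): r_1=2.5882, r_2=2.5882, r_3=2.5882, r_4=5.6940 — all match ✓
Unique over the lattice → pose = (3.5, 6.5, 15°).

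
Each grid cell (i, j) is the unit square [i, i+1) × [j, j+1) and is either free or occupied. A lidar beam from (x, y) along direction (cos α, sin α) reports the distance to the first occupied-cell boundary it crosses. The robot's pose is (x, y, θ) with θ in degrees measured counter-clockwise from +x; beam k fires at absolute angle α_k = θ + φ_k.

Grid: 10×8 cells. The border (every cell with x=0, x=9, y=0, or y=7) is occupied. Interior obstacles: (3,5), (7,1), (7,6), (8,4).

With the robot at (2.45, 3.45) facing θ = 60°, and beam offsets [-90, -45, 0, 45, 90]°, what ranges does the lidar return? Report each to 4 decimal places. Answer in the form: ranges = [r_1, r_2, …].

ranges = [4.9000, 5.7458, 1.7898, 3.6752, 1.6743]

beam 1: φ=-90°, α=330°
  d=(0.8660,-0.5000)  start (2,3)  tX=0.6351 tY=0.9000  stride 1/|dx|=1.1547 1/|dy|=2.0000
    cross x-line → (3,3), t=0.6351
    cross y-line → (3,2), t=0.9000
    cross x-line → (4,2), t=1.7898
    cross y-line → (4,1), t=2.9000
    cross x-line → (5,1), t=2.9445
    cross x-line → (6,1), t=4.0992
    cross y-line → (6,0), t=4.9000 (wall)
  → r_1 = 4.9000
beam 2: φ=-45°, α=15°
  d=(0.9659,0.2588)  start (2,3)  tX=0.5694 tY=2.1250  stride 1/|dx|=1.0353 1/|dy|=3.8637
    cross x-line → (3,3), t=0.5694
    cross x-line → (4,3), t=1.6047
    cross y-line → (4,4), t=2.1250
    cross x-line → (5,4), t=2.6400
    cross x-line → (6,4), t=3.6752
    cross x-line → (7,4), t=4.7105
    cross x-line → (8,4), t=5.7458 (wall)
  → r_2 = 5.7458
beam 3: φ=0°, α=60°
  d=(0.5000,0.8660)  start (2,3)  tX=1.1000 tY=0.6351  stride 1/|dx|=2.0000 1/|dy|=1.1547
    cross y-line → (2,4), t=0.6351
    cross x-line → (3,4), t=1.1000
    cross y-line → (3,5), t=1.7898 (wall)
  → r_3 = 1.7898
beam 4: φ=45°, α=105°
  d=(-0.2588,0.9659)  start (2,3)  tX=1.7387 tY=0.5694  stride 1/|dx|=3.8637 1/|dy|=1.0353
    cross y-line → (2,4), t=0.5694
    cross y-line → (2,5), t=1.6047
    cross x-line → (1,5), t=1.7387
    cross y-line → (1,6), t=2.6400
    cross y-line → (1,7), t=3.6752 (wall)
  → r_4 = 3.6752
beam 5: φ=90°, α=150°
  d=(-0.8660,0.5000)  start (2,3)  tX=0.5196 tY=1.1000  stride 1/|dx|=1.1547 1/|dy|=2.0000
    cross x-line → (1,3), t=0.5196
    cross y-line → (1,4), t=1.1000
    cross x-line → (0,4), t=1.6743 (wall)
  → r_5 = 1.6743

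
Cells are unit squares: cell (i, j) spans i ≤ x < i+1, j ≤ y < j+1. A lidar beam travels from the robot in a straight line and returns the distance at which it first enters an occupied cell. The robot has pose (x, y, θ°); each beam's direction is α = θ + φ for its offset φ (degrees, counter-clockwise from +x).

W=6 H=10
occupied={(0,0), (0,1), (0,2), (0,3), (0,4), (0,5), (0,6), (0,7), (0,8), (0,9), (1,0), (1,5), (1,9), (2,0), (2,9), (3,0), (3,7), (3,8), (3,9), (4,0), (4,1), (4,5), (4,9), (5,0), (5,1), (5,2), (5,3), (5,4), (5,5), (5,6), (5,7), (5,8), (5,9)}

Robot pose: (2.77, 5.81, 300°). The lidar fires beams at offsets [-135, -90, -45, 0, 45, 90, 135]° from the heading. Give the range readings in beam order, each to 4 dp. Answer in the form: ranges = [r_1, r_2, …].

ranges = [1.8324, 0.8891, 4.9797, 4.3994, 1.2734, 2.5750, 1.2320]

beam 1: φ=-135°, α=165°
  cosα=-0.9659 sinα=0.2588 | (2,5) | tMaxX 0.7972 tMaxY 0.7341 | tΔX 1.0353 tΔY 3.8637
    t=0.7341 [y] (2,6)
    t=0.7972 [x] (1,6)
    t=1.8324 [x] (0,6) — stop
  → r_1 = 1.8324
beam 2: φ=-90°, α=210°
  cosα=-0.8660 sinα=-0.5000 | (2,5) | tMaxX 0.8891 tMaxY 1.6200 | tΔX 1.1547 tΔY 2.0000
    t=0.8891 [x] (1,5) — stop
  → r_2 = 0.8891
beam 3: φ=-45°, α=255°
  cosα=-0.2588 sinα=-0.9659 | (2,5) | tMaxX 2.9751 tMaxY 0.8386 | tΔX 3.8637 tΔY 1.0353
    t=0.8386 [y] (2,4)
    t=1.8738 [y] (2,3)
    t=2.9091 [y] (2,2)
    t=2.9751 [x] (1,2)
    t=3.9444 [y] (1,1)
    t=4.9797 [y] (1,0) — stop
  → r_3 = 4.9797
beam 4: φ=0°, α=300°
  cosα=0.5000 sinα=-0.8660 | (2,5) | tMaxX 0.4600 tMaxY 0.9353 | tΔX 2.0000 tΔY 1.1547
    t=0.4600 [x] (3,5)
    t=0.9353 [y] (3,4)
    t=2.0900 [y] (3,3)
    t=2.4600 [x] (4,3)
    t=3.2447 [y] (4,2)
    t=4.3994 [y] (4,1) — stop
  → r_4 = 4.3994
beam 5: φ=45°, α=345°
  cosα=0.9659 sinα=-0.2588 | (2,5) | tMaxX 0.2381 tMaxY 3.1296 | tΔX 1.0353 tΔY 3.8637
    t=0.2381 [x] (3,5)
    t=1.2734 [x] (4,5) — stop
  → r_5 = 1.2734
beam 6: φ=90°, α=30°
  cosα=0.8660 sinα=0.5000 | (2,5) | tMaxX 0.2656 tMaxY 0.3800 | tΔX 1.1547 tΔY 2.0000
    t=0.2656 [x] (3,5)
    t=0.3800 [y] (3,6)
    t=1.4203 [x] (4,6)
    t=2.3800 [y] (4,7)
    t=2.5750 [x] (5,7) — stop
  → r_6 = 2.5750
beam 7: φ=135°, α=75°
  cosα=0.2588 sinα=0.9659 | (2,5) | tMaxX 0.8887 tMaxY 0.1967 | tΔX 3.8637 tΔY 1.0353
    t=0.1967 [y] (2,6)
    t=0.8887 [x] (3,6)
    t=1.2320 [y] (3,7) — stop
  → r_7 = 1.2320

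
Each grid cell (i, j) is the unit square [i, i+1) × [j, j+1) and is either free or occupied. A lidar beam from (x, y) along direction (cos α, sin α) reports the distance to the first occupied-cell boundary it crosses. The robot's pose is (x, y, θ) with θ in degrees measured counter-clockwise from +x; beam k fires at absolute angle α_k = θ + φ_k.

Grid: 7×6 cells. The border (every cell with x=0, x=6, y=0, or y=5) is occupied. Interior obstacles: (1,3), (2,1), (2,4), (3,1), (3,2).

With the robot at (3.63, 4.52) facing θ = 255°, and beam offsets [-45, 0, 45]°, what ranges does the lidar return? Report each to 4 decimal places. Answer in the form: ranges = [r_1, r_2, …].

beam 1: φ=-45°, α=210°
  direction (-0.8660, -0.5000); cell (3,4); t to first gridline: x 0.7275, y 1.0400 (then +1.1547 / +2.0000)
    (2,4) via x @ 0.7275  # hit
  → r_1 = 0.7275
beam 2: φ=0°, α=255°
  direction (-0.2588, -0.9659); cell (3,4); t to first gridline: x 2.4341, y 0.5383 (then +3.8637 / +1.0353)
    (3,3) via y @ 0.5383
    (3,2) via y @ 1.5736  # hit
  → r_2 = 1.5736
beam 3: φ=45°, α=300°
  direction (0.5000, -0.8660); cell (3,4); t to first gridline: x 0.7400, y 0.6004 (then +2.0000 / +1.1547)
    (3,3) via y @ 0.6004
    (4,3) via x @ 0.7400
    (4,2) via y @ 1.7551
    (5,2) via x @ 2.7400
    (5,1) via y @ 2.9098
    (5,0) via y @ 4.0645  # hit
  → r_3 = 4.0645

ranges = [0.7275, 1.5736, 4.0645]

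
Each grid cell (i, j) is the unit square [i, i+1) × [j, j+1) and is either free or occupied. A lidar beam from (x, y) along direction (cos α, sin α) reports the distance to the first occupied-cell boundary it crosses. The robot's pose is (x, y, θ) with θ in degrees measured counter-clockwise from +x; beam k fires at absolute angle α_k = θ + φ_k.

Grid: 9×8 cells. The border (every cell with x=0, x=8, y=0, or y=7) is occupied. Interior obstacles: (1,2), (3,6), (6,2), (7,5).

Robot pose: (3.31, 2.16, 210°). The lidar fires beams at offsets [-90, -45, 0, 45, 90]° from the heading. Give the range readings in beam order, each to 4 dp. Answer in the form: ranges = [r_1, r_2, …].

ranges = [4.6200, 1.3562, 2.3200, 1.2009, 1.3395]

beam 1: φ=-90°, α=120°
  dir = (cos 120°, sin 120°) = (-0.5000, 0.8660); from cell (3,2)
  next x-line at t=0.6200, next y-line at t=0.9699; Δt_x=2.0000, Δt_y=1.1547
    x: enter (2,2) at t=0.6200
    y: enter (2,3) at t=0.9699
    y: enter (2,4) at t=2.1246
    x: enter (1,4) at t=2.6200
    y: enter (1,5) at t=3.2793
    y: enter (1,6) at t=4.4341
    x: enter (0,6) at t=4.6200 ← occupied
  → r_1 = 4.6200
beam 2: φ=-45°, α=165°
  dir = (cos 165°, sin 165°) = (-0.9659, 0.2588); from cell (3,2)
  next x-line at t=0.3209, next y-line at t=3.2455; Δt_x=1.0353, Δt_y=3.8637
    x: enter (2,2) at t=0.3209
    x: enter (1,2) at t=1.3562 ← occupied
  → r_2 = 1.3562
beam 3: φ=0°, α=210°
  dir = (cos 210°, sin 210°) = (-0.8660, -0.5000); from cell (3,2)
  next x-line at t=0.3580, next y-line at t=0.3200; Δt_x=1.1547, Δt_y=2.0000
    y: enter (3,1) at t=0.3200
    x: enter (2,1) at t=0.3580
    x: enter (1,1) at t=1.5127
    y: enter (1,0) at t=2.3200 ← occupied
  → r_3 = 2.3200
beam 4: φ=45°, α=255°
  dir = (cos 255°, sin 255°) = (-0.2588, -0.9659); from cell (3,2)
  next x-line at t=1.1977, next y-line at t=0.1656; Δt_x=3.8637, Δt_y=1.0353
    y: enter (3,1) at t=0.1656
    x: enter (2,1) at t=1.1977
    y: enter (2,0) at t=1.2009 ← occupied
  → r_4 = 1.2009
beam 5: φ=90°, α=300°
  dir = (cos 300°, sin 300°) = (0.5000, -0.8660); from cell (3,2)
  next x-line at t=1.3800, next y-line at t=0.1848; Δt_x=2.0000, Δt_y=1.1547
    y: enter (3,1) at t=0.1848
    y: enter (3,0) at t=1.3395 ← occupied
  → r_5 = 1.3395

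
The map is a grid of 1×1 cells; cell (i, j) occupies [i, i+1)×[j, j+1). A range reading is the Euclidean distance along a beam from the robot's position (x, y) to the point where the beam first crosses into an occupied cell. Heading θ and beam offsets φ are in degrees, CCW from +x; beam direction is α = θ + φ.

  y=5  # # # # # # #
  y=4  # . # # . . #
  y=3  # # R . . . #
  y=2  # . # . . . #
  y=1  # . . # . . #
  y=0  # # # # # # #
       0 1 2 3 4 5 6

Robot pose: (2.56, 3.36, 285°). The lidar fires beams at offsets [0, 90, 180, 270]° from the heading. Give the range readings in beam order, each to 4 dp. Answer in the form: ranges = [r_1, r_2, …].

beam 1: φ=0°, α=285°
  cosα=0.2588 sinα=-0.9659 | (2,3) | tMaxX 1.7000 tMaxY 0.3727 | tΔX 3.8637 tΔY 1.0353
    t=0.3727 [y] (2,2) — stop
  → r_1 = 0.3727
beam 2: φ=90°, α=15°
  cosα=0.9659 sinα=0.2588 | (2,3) | tMaxX 0.4555 tMaxY 2.4728 | tΔX 1.0353 tΔY 3.8637
    t=0.4555 [x] (3,3)
    t=1.4908 [x] (4,3)
    t=2.4728 [y] (4,4)
    t=2.5261 [x] (5,4)
    t=3.5614 [x] (6,4) — stop
  → r_2 = 3.5614
beam 3: φ=180°, α=105°
  cosα=-0.2588 sinα=0.9659 | (2,3) | tMaxX 2.1637 tMaxY 0.6626 | tΔX 3.8637 tΔY 1.0353
    t=0.6626 [y] (2,4) — stop
  → r_3 = 0.6626
beam 4: φ=270°, α=195°
  cosα=-0.9659 sinα=-0.2588 | (2,3) | tMaxX 0.5798 tMaxY 1.3909 | tΔX 1.0353 tΔY 3.8637
    t=0.5798 [x] (1,3) — stop
  → r_4 = 0.5798

ranges = [0.3727, 3.5614, 0.6626, 0.5798]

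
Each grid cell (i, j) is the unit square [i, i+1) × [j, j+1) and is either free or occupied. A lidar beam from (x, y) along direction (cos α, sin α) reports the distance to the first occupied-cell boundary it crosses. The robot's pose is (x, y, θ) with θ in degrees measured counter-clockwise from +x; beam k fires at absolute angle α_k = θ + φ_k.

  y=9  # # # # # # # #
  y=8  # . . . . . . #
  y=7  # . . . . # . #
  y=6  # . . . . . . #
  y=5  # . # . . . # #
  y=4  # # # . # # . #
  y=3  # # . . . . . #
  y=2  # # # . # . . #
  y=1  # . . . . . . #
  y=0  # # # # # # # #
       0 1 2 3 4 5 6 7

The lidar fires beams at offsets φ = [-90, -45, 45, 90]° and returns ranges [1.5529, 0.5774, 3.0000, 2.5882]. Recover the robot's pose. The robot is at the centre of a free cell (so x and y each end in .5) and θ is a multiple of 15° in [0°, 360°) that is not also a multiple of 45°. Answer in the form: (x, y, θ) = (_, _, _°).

(x, y, θ) = (2.5, 6.5, 285°)

Enumerate (i+0.5, j+0.5, θ) over the 37 free cells and 16 admissible headings. For each, cast all 4 beams and compare to the given ranges.
  (2.5, 6.5, 240°): beam 1 = 1.7321 ≠ 1.5529 ✗
  (2.5, 3.5, 30°): beam 1 = 0.5774 ≠ 1.5529 ✗
  (3.5, 5.5, 210°): beam 1 = 4.0415 ≠ 1.5529 ✗
  (6.5, 8.5, 105°): beam 1 = 0.5176 ≠ 1.5529 ✗
  (1.5, 8.5, 120°): beam 1 = 1.0000 ≠ 1.5529 ✗
  …
  (2.5, 6.5, 285°): r_1=1.5529, r_2=0.5774, r_3=3.0000, r_4=2.5882 — all match ✓
Only this pose fits every beam.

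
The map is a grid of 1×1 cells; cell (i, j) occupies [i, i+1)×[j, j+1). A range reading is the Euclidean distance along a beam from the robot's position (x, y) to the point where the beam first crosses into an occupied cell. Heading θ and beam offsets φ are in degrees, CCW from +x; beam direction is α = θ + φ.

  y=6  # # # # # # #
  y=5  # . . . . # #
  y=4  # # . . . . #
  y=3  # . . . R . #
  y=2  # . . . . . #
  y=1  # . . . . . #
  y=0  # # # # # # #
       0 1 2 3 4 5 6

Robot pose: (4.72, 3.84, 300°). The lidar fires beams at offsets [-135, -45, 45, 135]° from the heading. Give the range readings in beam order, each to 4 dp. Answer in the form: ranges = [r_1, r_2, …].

ranges = [2.8160, 2.9402, 1.3252, 1.2009]

beam 1: φ=-135°, α=165°
  direction (-0.9659, 0.2588); cell (4,3); t to first gridline: x 0.7454, y 0.6182 (then +1.0353 / +3.8637)
    (4,4) via y @ 0.6182
    (3,4) via x @ 0.7454
    (2,4) via x @ 1.7807
    (1,4) via x @ 2.8160  # hit
  → r_1 = 2.8160
beam 2: φ=-45°, α=255°
  direction (-0.2588, -0.9659); cell (4,3); t to first gridline: x 2.7819, y 0.8696 (then +3.8637 / +1.0353)
    (4,2) via y @ 0.8696
    (4,1) via y @ 1.9049
    (3,1) via x @ 2.7819
    (3,0) via y @ 2.9402  # hit
  → r_2 = 2.9402
beam 3: φ=45°, α=345°
  direction (0.9659, -0.2588); cell (4,3); t to first gridline: x 0.2899, y 3.2455 (then +1.0353 / +3.8637)
    (5,3) via x @ 0.2899
    (6,3) via x @ 1.3252  # hit
  → r_3 = 1.3252
beam 4: φ=135°, α=75°
  direction (0.2588, 0.9659); cell (4,3); t to first gridline: x 1.0818, y 0.1656 (then +3.8637 / +1.0353)
    (4,4) via y @ 0.1656
    (5,4) via x @ 1.0818
    (5,5) via y @ 1.2009  # hit
  → r_4 = 1.2009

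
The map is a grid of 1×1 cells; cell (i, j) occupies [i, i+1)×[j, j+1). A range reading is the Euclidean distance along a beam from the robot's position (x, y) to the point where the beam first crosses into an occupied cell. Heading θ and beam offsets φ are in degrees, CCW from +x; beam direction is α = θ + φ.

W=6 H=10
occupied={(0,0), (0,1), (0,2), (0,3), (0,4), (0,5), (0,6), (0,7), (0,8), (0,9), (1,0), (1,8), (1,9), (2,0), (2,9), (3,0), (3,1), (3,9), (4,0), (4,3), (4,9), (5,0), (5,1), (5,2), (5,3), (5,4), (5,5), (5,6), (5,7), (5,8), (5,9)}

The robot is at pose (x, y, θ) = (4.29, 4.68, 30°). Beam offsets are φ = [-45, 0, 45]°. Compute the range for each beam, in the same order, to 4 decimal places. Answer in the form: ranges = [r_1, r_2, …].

beam 1: φ=-45°, α=345°
  dir = (cos 345°, sin 345°) = (0.9659, -0.2588); from cell (4,4)
  next x-line at t=0.7350, next y-line at t=2.6273; Δt_x=1.0353, Δt_y=3.8637
    x: enter (5,4) at t=0.7350 ← occupied
  → r_1 = 0.7350
beam 2: φ=0°, α=30°
  dir = (cos 30°, sin 30°) = (0.8660, 0.5000); from cell (4,4)
  next x-line at t=0.8198, next y-line at t=0.6400; Δt_x=1.1547, Δt_y=2.0000
    y: enter (4,5) at t=0.6400
    x: enter (5,5) at t=0.8198 ← occupied
  → r_2 = 0.8198
beam 3: φ=45°, α=75°
  dir = (cos 75°, sin 75°) = (0.2588, 0.9659); from cell (4,4)
  next x-line at t=2.7432, next y-line at t=0.3313; Δt_x=3.8637, Δt_y=1.0353
    y: enter (4,5) at t=0.3313
    y: enter (4,6) at t=1.3666
    y: enter (4,7) at t=2.4018
    x: enter (5,7) at t=2.7432 ← occupied
  → r_3 = 2.7432

ranges = [0.7350, 0.8198, 2.7432]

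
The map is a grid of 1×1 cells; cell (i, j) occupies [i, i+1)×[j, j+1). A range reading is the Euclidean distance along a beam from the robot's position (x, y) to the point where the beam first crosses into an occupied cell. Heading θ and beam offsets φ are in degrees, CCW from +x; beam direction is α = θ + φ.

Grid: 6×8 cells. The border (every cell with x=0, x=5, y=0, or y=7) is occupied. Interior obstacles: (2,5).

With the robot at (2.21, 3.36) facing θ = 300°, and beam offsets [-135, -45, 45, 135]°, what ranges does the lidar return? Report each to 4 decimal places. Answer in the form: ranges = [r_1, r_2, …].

ranges = [1.2527, 2.4433, 2.8884, 1.6979]

beam 1: φ=-135°, α=165°
  d=(-0.9659,0.2588)  start (2,3)  tX=0.2174 tY=2.4728  stride 1/|dx|=1.0353 1/|dy|=3.8637
    cross x-line → (1,3), t=0.2174
    cross x-line → (0,3), t=1.2527 (wall)
  → r_1 = 1.2527
beam 2: φ=-45°, α=255°
  d=(-0.2588,-0.9659)  start (2,3)  tX=0.8114 tY=0.3727  stride 1/|dx|=3.8637 1/|dy|=1.0353
    cross y-line → (2,2), t=0.3727
    cross x-line → (1,2), t=0.8114
    cross y-line → (1,1), t=1.4080
    cross y-line → (1,0), t=2.4433 (wall)
  → r_2 = 2.4433
beam 3: φ=45°, α=345°
  d=(0.9659,-0.2588)  start (2,3)  tX=0.8179 tY=1.3909  stride 1/|dx|=1.0353 1/|dy|=3.8637
    cross x-line → (3,3), t=0.8179
    cross y-line → (3,2), t=1.3909
    cross x-line → (4,2), t=1.8531
    cross x-line → (5,2), t=2.8884 (wall)
  → r_3 = 2.8884
beam 4: φ=135°, α=75°
  d=(0.2588,0.9659)  start (2,3)  tX=3.0523 tY=0.6626  stride 1/|dx|=3.8637 1/|dy|=1.0353
    cross y-line → (2,4), t=0.6626
    cross y-line → (2,5), t=1.6979 (wall)
  → r_4 = 1.6979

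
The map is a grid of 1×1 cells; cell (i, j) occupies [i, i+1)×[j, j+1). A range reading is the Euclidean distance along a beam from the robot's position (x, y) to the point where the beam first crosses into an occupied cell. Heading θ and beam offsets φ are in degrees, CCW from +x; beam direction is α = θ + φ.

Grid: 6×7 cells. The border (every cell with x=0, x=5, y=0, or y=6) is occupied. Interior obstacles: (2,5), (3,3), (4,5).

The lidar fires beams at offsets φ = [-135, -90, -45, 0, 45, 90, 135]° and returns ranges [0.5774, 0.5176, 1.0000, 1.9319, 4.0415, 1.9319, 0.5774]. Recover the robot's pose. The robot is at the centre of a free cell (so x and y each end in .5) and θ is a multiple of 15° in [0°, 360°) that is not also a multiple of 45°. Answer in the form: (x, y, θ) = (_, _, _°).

Candidates: 17 free-cell centres × 16 headings = 272 poses. Raycast each; keep the one whose scan matches to 4 dp.
  (2.5, 4.5, 255°): beam 2 = 1.5529 ≠ 0.5176 ✗
  (1.5, 2.5, 255°): beam 1 = 1.0000 ≠ 0.5774 ✗
  (4.5, 2.5, 15°): beam 1 = 1.7321 ≠ 0.5774 ✗
  (2.5, 4.5, 330°): beam 1 = 1.5529 ≠ 0.5774 ✗
  …
  (4.5, 1.5, 105°): r_1=0.5774, r_2=0.5176, r_3=1.0000, r_4=1.9319, r_5=4.0415, r_6=1.9319, r_7=0.5774 — all match ✓
No second candidate reproduces the full scan.

(x, y, θ) = (4.5, 1.5, 105°)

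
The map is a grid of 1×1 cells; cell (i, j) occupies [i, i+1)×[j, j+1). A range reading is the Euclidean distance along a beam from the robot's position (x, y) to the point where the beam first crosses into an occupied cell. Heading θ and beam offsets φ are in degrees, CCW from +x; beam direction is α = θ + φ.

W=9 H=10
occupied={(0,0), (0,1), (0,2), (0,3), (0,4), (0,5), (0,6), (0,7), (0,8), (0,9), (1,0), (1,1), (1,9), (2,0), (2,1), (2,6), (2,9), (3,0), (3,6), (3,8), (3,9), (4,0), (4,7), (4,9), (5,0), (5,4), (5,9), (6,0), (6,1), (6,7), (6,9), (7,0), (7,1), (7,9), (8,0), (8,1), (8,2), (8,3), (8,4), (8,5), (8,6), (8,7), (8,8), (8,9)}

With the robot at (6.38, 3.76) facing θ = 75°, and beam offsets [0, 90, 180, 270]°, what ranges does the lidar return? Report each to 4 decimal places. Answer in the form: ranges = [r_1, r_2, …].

ranges = [5.4248, 0.9273, 2.8574, 1.6771]

beam 1: φ=0°, α=75°
  direction (0.2588, 0.9659); cell (6,3); t to first gridline: x 2.3955, y 0.2485 (then +3.8637 / +1.0353)
    (6,4) via y @ 0.2485
    (6,5) via y @ 1.2837
    (6,6) via y @ 2.3190
    (7,6) via x @ 2.3955
    (7,7) via y @ 3.3543
    (7,8) via y @ 4.3896
    (7,9) via y @ 5.4248  # hit
  → r_1 = 5.4248
beam 2: φ=90°, α=165°
  direction (-0.9659, 0.2588); cell (6,3); t to first gridline: x 0.3934, y 0.9273 (then +1.0353 / +3.8637)
    (5,3) via x @ 0.3934
    (5,4) via y @ 0.9273  # hit
  → r_2 = 0.9273
beam 3: φ=180°, α=255°
  direction (-0.2588, -0.9659); cell (6,3); t to first gridline: x 1.4682, y 0.7868 (then +3.8637 / +1.0353)
    (6,2) via y @ 0.7868
    (5,2) via x @ 1.4682
    (5,1) via y @ 1.8221
    (5,0) via y @ 2.8574  # hit
  → r_3 = 2.8574
beam 4: φ=270°, α=345°
  direction (0.9659, -0.2588); cell (6,3); t to first gridline: x 0.6419, y 2.9364 (then +1.0353 / +3.8637)
    (7,3) via x @ 0.6419
    (8,3) via x @ 1.6771  # hit
  → r_4 = 1.6771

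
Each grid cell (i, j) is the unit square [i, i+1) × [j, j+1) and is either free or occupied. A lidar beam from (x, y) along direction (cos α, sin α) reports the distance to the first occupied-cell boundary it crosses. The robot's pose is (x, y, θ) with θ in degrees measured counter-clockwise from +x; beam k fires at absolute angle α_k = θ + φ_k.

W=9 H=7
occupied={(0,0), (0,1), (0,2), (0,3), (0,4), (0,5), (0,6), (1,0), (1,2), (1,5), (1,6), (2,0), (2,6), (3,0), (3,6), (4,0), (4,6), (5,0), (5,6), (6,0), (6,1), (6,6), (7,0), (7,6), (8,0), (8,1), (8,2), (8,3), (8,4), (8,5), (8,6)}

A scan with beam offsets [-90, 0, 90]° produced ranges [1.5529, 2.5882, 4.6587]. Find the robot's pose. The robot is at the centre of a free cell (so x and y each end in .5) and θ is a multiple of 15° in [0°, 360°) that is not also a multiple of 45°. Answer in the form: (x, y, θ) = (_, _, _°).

The pose lattice has 32·16 = 512 candidates. Test each by forward raycasting.
  (7.5, 3.5, 165°): beam 1 = 1.9319 ≠ 1.5529 ✗
  (6.5, 2.5, 255°): beam 1 = 5.6940 ≠ 1.5529 ✗
  (3.5, 2.5, 285°): beam 2 = 1.5529 ≠ 2.5882 ✗
  (6.5, 2.5, 75°): beam 2 = 3.6235 ≠ 2.5882 ✗
  …
  (6.5, 3.5, 105°): r_1=1.5529, r_2=2.5882, r_3=4.6587 — all match ✓
No second candidate reproduces the full scan.

(x, y, θ) = (6.5, 3.5, 105°)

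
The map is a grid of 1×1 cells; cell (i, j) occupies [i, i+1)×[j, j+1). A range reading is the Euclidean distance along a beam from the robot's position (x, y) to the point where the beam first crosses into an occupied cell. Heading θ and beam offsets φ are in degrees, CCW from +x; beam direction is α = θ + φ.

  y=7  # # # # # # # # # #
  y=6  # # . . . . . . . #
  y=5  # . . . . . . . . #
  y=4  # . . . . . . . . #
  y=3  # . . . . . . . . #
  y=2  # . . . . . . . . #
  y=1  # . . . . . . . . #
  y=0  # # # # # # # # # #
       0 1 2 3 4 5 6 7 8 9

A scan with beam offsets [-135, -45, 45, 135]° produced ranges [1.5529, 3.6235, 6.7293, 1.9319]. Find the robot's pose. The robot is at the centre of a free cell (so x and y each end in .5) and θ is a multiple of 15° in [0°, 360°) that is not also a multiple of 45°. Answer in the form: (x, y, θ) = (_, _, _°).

(x, y, θ) = (2.5, 4.5, 330°)

The pose lattice has 47·16 = 752 candidates. Test each by forward raycasting.
  (3.5, 6.5, 30°): beam 1 = 5.6940 ≠ 1.5529 ✗
  (8.5, 1.5, 60°): beam 1 = 0.5176 ≠ 1.5529 ✗
  (1.5, 1.5, 300°): beam 1 = 0.5176 ≠ 1.5529 ✗
  (3.5, 2.5, 60°): beam 2 = 5.6940 ≠ 3.6235 ✗
  (2.5, 4.5, 195°): beam 1 = 2.8868 ≠ 1.5529 ✗
  …
  (2.5, 4.5, 330°): r_1=1.5529, r_2=3.6235, r_3=6.7293, r_4=1.9319 — all match ✓
Only this pose fits every beam.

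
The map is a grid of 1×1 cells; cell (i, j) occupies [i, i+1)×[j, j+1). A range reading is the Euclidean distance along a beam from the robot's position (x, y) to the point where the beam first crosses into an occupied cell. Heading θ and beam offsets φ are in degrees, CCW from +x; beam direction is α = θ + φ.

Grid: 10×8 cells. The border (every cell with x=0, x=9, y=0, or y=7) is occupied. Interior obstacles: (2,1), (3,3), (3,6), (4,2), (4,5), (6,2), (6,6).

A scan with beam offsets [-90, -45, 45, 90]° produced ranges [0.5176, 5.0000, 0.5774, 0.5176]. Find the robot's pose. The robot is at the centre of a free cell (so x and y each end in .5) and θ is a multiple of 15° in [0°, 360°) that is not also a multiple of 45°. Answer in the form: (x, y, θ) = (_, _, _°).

(x, y, θ) = (1.5, 1.5, 105°)

The pose lattice has 41·16 = 656 candidates. Test each by forward raycasting.
  (2.5, 3.5, 120°): beam 1 = 0.5774 ≠ 0.5176 ✗
  (1.5, 4.5, 165°): beam 1 = 2.5882 ≠ 0.5176 ✗
  (4.5, 3.5, 345°): beam 2 = 0.5774 ≠ 5.0000 ✗
  (1.5, 4.5, 15°): beam 1 = 2.5882 ≠ 0.5176 ✗
  …
  (1.5, 1.5, 105°): r_1=0.5176, r_2=5.0000, r_3=0.5774, r_4=0.5176 — all match ✓
Only this pose fits every beam.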